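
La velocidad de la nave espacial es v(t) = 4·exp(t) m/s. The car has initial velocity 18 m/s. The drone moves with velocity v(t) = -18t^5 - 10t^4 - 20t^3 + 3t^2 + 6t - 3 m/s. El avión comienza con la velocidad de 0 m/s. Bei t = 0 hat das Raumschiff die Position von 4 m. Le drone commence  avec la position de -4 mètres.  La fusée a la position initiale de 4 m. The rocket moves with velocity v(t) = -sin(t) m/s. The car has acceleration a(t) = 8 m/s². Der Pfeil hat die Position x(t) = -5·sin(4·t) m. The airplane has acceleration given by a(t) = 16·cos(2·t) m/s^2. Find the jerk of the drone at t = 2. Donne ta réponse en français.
En partant de la vitesse v(t) = -18·t^5 - 10·t^4 - 20·t^3 + 3·t^2 + 6·t - 3, nous prenons 2 dérivées. En dérivant la vitesse, nous obtenons l'accélération: a(t) = -90·t^4 - 40·t^3 - 60·t^2 + 6·t + 6. En prenant d/dt de a(t), nous trouvons j(t) = -360·t^3 - 120·t^2 - 120·t + 6. Nous avons le jerk j(t) = -360·t^3 - 120·t^2 - 120·t + 6. En substituant t = 2: j(2) = -3594.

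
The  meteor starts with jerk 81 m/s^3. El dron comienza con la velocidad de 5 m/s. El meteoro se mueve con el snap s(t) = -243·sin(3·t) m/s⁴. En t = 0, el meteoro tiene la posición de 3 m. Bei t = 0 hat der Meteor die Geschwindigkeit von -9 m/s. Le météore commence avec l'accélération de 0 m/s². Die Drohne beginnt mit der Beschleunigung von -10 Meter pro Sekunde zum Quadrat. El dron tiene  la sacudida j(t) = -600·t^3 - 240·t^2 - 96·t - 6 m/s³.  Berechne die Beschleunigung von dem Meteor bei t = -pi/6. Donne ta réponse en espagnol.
Para resolver esto, necesitamos tomar 2 integrales de nuestra ecuación del snap s(t) = -243·sin(3·t). Tomando ∫s(t)dt y aplicando j(0) = 81, encontramos j(t) = 81·cos(3·t). La antiderivada de la sacudida es la aceleración. Usando a(0) = 0, obtenemos a(t) = 27·sin(3·t). De la ecuación de la aceleración a(t) = 27·sin(3·t), sustituimos t = -pi/6 para obtener a = -27.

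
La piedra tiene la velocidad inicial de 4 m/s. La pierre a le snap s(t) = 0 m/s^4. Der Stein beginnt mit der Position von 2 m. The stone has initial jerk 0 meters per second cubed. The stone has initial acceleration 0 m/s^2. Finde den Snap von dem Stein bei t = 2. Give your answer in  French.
Nous avons le snap s(t) = 0. En substituant t = 2: s(2) = 0.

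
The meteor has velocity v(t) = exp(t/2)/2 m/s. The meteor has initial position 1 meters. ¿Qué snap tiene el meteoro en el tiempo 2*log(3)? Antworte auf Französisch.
Pour résoudre ceci, nous devons prendre 3 dérivées de notre équation de la vitesse v(t) = exp(t/2)/2. La dérivée de la vitesse donne l'accélération: a(t) = exp(t/2)/4. La dérivée de l'accélération donne le jerk: j(t) = exp(t/2)/8. La dérivée du jerk donne le snap: s(t) = exp(t/2)/16. De l'équation du snap s(t) = exp(t/2)/16, nous substituons t = 2*log(3) pour obtenir s = 3/16.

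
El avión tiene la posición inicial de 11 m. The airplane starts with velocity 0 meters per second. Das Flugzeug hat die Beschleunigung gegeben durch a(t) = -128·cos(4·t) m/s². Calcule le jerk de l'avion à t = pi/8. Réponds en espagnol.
Partiendo de la aceleración a(t) = -128·cos(4·t), tomamos 1 derivada. Tomando d/dt de a(t), encontramos j(t) = 512·sin(4·t). De la ecuación de la sacudida j(t) = 512·sin(4·t), sustituimos t = pi/8 para obtener j = 512.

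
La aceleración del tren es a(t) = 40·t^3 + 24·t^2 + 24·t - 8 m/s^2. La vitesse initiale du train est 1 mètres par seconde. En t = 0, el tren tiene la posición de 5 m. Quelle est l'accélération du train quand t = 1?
Nous avons l'accélération a(t) = 40·t^3 + 24·t^2 + 24·t - 8. En substituant t = 1: a(1) = 80.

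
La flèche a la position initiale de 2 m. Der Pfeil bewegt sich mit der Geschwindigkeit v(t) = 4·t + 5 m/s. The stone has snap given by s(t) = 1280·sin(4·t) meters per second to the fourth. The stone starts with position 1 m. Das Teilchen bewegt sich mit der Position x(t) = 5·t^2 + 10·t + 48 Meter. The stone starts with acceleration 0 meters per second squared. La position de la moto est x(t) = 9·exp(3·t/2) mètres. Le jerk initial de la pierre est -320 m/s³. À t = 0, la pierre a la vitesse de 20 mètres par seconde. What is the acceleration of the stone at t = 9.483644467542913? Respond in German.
Um dies zu lösen, müssen wir 2 Integrale unserer Gleichung für den Snap s(t) = 1280·sin(4·t) finden. Durch Integration von dem Snap und Verwendung der Anfangsbedingung j(0) = -320, erhalten wir j(t) = -320·cos(4·t). Die Stammfunktion von dem Ruck, mit a(0) = 0, ergibt die Beschleunigung: a(t) = -80·sin(4·t). Aus der Gleichung für die Beschleunigung a(t) = -80·sin(4·t), setzen wir t = 9.483644467542913 ein und erhalten a = -18.6636942595152.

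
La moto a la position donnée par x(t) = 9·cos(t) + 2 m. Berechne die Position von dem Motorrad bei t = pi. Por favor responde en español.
Tenemos la posición x(t) = 9·cos(t) + 2. Sustituyendo t = pi: x(pi) = -7.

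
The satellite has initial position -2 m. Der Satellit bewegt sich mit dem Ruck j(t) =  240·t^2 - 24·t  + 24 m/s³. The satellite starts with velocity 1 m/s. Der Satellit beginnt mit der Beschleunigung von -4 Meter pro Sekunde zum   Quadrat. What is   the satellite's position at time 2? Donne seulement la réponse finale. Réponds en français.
À t = 2, x = 136.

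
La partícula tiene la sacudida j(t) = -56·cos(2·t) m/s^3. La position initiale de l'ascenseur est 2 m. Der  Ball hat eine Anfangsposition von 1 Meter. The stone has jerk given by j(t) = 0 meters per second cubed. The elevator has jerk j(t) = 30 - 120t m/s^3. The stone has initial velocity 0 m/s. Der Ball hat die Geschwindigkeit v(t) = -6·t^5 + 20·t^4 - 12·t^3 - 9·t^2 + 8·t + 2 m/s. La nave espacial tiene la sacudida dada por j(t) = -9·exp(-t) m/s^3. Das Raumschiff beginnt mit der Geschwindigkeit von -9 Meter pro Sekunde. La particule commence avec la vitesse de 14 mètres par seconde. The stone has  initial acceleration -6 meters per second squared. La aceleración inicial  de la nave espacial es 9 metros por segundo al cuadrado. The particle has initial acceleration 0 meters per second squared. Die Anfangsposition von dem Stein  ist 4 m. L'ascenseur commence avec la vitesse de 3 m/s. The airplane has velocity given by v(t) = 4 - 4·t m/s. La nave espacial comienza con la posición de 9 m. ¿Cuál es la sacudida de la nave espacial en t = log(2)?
Tenemos la sacudida j(t) = -9·exp(-t). Sustituyendo t = log(2): j(log(2)) = -9/2.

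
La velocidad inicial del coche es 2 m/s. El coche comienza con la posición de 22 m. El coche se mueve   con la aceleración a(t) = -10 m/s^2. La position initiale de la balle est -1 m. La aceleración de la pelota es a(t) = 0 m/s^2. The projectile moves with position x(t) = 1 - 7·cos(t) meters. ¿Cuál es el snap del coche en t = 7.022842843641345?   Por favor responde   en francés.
En partant de l'accélération a(t) = -10, nous prenons 2 dérivées. La dérivée de l'accélération donne le jerk: j(t) = 0. En dérivant le jerk, nous obtenons le snap: s(t) = 0. De l'équation du snap s(t) = 0, nous substituons t = 7.022842843641345 pour obtenir s = 0.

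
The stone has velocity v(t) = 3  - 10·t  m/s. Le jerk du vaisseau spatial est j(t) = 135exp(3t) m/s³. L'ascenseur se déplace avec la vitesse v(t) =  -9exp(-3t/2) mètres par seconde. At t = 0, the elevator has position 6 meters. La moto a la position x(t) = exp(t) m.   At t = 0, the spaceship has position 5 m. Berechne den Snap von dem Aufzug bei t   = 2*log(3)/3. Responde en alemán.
Wir müssen unsere Gleichung für die Geschwindigkeit v(t) = -9·exp(-3·t/2) 3-mal ableiten. Die Ableitung von der Geschwindigkeit ergibt die Beschleunigung: a(t) = 27·exp(-3·t/2)/2. Durch Ableiten von der Beschleunigung erhalten wir den Ruck: j(t) = -81·exp(-3·t/2)/4. Mit d/dt von j(t) finden wir s(t) = 243·exp(-3·t/2)/8. Aus der Gleichung für den Snap s(t) = 243·exp(-3·t/2)/8, setzen wir t = 2*log(3)/3 ein und erhalten s = 81/8.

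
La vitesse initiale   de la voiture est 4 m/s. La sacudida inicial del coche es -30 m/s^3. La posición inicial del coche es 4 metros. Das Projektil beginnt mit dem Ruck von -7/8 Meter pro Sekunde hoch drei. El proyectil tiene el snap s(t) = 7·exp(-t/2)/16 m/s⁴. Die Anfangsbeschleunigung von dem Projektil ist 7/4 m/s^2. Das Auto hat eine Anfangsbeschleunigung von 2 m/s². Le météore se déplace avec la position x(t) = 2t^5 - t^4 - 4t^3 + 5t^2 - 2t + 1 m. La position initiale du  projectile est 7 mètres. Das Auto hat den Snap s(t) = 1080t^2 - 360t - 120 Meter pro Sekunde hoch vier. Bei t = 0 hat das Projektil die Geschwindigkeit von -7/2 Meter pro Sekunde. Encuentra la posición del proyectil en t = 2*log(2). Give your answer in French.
Nous devons intégrer notre équation du snap s(t) = 7·exp(-t/2)/16 4 fois. La primitive du snap, avec j(0) = -7/8, donne le jerk: j(t) = -7·exp(-t/2)/8. En prenant ∫j(t)dt et en appliquant a(0) = 7/4, nous trouvons a(t) = 7·exp(-t/2)/4. L'intégrale de l'accélération est la vitesse. En utilisant v(0) = -7/2, nous obtenons v(t) = -7·exp(-t/2)/2. En intégrant la vitesse et en utilisant la condition initiale x(0) = 7, nous obtenons x(t) = 7·exp(-t/2). En utilisant x(t) = 7·exp(-t/2) et en substituant t = 2*log(2), nous trouvons x = 7/2.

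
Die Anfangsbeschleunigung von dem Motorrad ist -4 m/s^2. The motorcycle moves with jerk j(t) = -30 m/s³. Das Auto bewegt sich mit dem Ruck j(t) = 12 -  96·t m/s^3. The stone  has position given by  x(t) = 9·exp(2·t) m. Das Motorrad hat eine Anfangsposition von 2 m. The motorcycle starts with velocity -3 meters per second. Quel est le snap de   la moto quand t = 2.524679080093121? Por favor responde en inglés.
Starting from jerk j(t) = -30, we take 1 derivative. Taking d/dt of j(t), we find s(t) = 0. From the given snap equation s(t) = 0, we substitute t = 2.524679080093121 to get s = 0.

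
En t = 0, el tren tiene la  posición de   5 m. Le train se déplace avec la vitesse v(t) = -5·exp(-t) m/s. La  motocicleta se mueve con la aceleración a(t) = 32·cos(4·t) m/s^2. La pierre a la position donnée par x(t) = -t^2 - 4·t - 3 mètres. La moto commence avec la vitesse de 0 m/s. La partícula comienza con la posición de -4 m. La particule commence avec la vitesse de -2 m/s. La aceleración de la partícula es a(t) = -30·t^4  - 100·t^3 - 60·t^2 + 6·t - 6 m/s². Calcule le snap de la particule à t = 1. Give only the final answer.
La réponse est -1080.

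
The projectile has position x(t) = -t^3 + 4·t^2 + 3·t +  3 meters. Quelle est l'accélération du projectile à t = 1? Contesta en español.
Para resolver esto, necesitamos tomar 2 derivadas de nuestra ecuación de la posición x(t) = -t^3 + 4·t^2 + 3·t + 3. Tomando d/dt de x(t), encontramos v(t) = -3·t^2 + 8·t + 3. Derivando la velocidad, obtenemos la aceleración: a(t) = 8 - 6·t. Usando a(t) = 8 - 6·t y sustituyendo t = 1, encontramos a = 2.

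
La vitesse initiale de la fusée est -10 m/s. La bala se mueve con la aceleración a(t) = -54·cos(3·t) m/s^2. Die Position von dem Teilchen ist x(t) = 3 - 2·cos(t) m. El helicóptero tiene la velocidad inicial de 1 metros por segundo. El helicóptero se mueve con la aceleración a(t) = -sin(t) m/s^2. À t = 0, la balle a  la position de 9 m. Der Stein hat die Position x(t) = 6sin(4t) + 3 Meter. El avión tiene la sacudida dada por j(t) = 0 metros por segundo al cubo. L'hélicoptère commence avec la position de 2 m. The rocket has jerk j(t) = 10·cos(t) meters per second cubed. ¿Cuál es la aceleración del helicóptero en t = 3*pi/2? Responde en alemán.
Wir haben die Beschleunigung a(t) = -sin(t). Durch Einsetzen von t = 3*pi/2: a(3*pi/2) = 1.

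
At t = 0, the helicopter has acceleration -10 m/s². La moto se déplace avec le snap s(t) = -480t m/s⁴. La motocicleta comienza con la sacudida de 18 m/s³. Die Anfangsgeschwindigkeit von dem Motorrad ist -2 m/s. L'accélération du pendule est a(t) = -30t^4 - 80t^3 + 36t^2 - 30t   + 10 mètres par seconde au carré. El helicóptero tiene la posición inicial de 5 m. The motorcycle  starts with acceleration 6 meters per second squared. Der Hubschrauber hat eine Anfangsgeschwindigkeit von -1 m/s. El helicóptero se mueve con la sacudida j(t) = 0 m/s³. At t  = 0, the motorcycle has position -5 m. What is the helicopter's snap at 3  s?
To solve this, we need to take 1 derivative of our jerk equation j(t) = 0. The derivative of jerk gives snap: s(t) = 0. We have snap s(t) = 0. Substituting t = 3: s(3) = 0.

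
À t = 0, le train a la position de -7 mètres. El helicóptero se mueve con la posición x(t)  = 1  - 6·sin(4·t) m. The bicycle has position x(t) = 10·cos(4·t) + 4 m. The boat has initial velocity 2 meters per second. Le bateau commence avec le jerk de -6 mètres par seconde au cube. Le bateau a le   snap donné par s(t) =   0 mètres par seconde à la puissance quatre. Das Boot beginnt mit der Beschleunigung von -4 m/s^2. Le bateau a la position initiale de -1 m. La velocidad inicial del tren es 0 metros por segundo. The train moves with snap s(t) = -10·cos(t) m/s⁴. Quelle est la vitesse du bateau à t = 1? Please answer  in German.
Um dies zu lösen, müssen wir 3 Integrale unserer Gleichung für den Snap s(t) = 0 finden. Die Stammfunktion von dem Snap ist der Ruck. Mit j(0) = -6 erhalten wir j(t) = -6. Das Integral von dem Ruck, mit a(0) = -4, ergibt die Beschleunigung: a(t) = -6·t - 4. Die Stammfunktion von der Beschleunigung ist die Geschwindigkeit. Mit v(0) = 2 erhalten wir v(t) = -3·t^2 - 4·t + 2. Aus der Gleichung für die Geschwindigkeit v(t) = -3·t^2 - 4·t + 2, setzen wir t = 1 ein und erhalten v = -5.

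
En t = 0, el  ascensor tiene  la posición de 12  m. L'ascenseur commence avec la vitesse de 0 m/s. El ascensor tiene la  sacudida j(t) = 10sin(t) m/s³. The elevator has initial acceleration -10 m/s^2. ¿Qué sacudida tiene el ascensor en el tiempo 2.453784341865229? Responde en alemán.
Mit j(t) = 10·sin(t) und Einsetzen von t = 2.453784341865229, finden wir j = 6.34845323924903.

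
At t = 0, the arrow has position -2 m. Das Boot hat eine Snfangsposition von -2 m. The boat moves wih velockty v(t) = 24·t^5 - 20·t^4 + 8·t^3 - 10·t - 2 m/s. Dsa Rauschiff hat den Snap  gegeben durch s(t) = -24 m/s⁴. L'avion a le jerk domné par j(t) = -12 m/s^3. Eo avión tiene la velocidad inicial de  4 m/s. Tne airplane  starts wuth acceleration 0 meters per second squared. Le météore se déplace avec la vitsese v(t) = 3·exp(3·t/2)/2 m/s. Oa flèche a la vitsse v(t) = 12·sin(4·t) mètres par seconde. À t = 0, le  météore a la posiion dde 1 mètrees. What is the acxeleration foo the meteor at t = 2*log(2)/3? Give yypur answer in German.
Ausgehend von der Geschwindigkeit v(t) = 3·exp(3·t/2)/2, nehmen wir 1 Ableitung. Die Ableitung von der Geschwindigkeit ergibt die Beschleunigung: a(t) = 9·exp(3·t/2)/4. Mit a(t) = 9·exp(3·t/2)/4 und Einsetzen von t = 2*log(2)/3, finden wir a = 9/2.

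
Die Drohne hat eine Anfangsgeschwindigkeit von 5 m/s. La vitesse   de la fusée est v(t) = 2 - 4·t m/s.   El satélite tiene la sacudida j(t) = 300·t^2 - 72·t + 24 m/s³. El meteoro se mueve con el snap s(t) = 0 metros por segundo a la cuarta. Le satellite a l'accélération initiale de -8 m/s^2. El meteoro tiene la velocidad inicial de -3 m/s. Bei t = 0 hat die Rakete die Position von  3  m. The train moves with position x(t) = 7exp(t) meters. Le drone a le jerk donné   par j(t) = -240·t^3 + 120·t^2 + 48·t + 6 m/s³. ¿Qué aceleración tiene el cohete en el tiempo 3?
Partiendo de la velocidad v(t) = 2 - 4·t, tomamos 1 derivada. Tomando d/dt de v(t), encontramos a(t) = -4. Usando a(t) = -4 y sustituyendo t = 3, encontramos a = -4.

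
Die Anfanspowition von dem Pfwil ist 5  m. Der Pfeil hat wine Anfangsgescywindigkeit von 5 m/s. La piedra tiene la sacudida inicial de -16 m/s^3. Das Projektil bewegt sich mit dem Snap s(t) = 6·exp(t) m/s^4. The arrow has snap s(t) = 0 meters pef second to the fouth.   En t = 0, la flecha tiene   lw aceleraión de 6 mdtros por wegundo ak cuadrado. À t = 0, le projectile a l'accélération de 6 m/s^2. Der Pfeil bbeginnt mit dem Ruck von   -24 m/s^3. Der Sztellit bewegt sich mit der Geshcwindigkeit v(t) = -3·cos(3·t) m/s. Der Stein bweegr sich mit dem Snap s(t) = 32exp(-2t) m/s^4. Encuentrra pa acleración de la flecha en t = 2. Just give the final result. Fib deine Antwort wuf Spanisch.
En t = 2, a = -42.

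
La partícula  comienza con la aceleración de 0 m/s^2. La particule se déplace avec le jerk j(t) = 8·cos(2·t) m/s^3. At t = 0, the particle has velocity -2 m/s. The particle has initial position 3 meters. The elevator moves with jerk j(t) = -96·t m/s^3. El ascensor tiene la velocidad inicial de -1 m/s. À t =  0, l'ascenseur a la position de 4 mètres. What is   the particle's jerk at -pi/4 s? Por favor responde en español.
Usando j(t) = 8·cos(2·t) y sustituyendo t = -pi/4, encontramos j = 0.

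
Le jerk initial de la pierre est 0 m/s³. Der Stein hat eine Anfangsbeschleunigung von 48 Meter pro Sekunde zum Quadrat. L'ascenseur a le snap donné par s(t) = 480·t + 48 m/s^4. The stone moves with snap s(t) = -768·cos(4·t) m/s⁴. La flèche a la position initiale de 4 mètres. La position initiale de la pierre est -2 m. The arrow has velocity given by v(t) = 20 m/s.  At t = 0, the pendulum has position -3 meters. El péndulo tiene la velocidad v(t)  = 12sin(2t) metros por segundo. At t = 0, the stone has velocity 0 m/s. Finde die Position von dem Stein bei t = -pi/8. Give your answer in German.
Wir müssen unsere Gleichung für den Snap s(t) = -768·cos(4·t) 4-mal integrieren. Das Integral von dem Snap, mit j(0) = 0, ergibt den Ruck: j(t) = -192·sin(4·t). Die Stammfunktion von dem Ruck ist die Beschleunigung. Mit a(0) = 48 erhalten wir a(t) = 48·cos(4·t). Die Stammfunktion von der Beschleunigung ist die Geschwindigkeit. Mit v(0) = 0 erhalten wir v(t) = 12·sin(4·t). Mit ∫v(t)dt und Anwendung von x(0) = -2, finden wir x(t) = 1 - 3·cos(4·t). Aus der Gleichung für die Position x(t) = 1 - 3·cos(4·t), setzen wir t = -pi/8 ein und erhalten x = 1.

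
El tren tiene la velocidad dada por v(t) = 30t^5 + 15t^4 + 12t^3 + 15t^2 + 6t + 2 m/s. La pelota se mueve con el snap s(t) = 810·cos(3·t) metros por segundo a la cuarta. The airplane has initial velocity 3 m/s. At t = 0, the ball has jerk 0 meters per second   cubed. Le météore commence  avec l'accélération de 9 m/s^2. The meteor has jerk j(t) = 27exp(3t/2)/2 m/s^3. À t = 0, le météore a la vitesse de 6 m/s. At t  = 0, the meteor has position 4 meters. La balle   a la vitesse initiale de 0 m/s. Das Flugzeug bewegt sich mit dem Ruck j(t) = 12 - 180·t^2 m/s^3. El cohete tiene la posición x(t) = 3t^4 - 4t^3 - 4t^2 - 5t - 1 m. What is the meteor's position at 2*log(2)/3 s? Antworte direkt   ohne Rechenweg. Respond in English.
At t = 2*log(2)/3, x = 8.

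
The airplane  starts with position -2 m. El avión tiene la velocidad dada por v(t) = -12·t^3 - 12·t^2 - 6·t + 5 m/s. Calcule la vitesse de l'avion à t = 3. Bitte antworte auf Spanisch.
Tenemos la velocidad v(t) = -12·t^3 - 12·t^2 - 6·t + 5. Sustituyendo t = 3: v(3) = -445.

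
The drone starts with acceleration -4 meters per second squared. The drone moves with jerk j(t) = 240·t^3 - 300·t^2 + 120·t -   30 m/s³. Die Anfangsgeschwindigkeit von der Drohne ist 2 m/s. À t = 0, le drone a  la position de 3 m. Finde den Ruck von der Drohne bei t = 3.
Aus der Gleichung für den Ruck j(t) = 240·t^3 - 300·t^2 + 120·t - 30, setzen wir t = 3 ein und erhalten j = 4110.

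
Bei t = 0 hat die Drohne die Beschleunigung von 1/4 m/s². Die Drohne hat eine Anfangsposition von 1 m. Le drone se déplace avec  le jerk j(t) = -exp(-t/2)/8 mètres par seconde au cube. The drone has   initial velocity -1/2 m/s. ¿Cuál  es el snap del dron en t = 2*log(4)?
Debemos derivar nuestra ecuación de la sacudida j(t) = -exp(-t/2)/8 1 vez. La derivada de la sacudida da el snap: s(t) = exp(-t/2)/16. Usando s(t) = exp(-t/2)/16 y sustituyendo t = 2*log(4), encontramos s = 1/64.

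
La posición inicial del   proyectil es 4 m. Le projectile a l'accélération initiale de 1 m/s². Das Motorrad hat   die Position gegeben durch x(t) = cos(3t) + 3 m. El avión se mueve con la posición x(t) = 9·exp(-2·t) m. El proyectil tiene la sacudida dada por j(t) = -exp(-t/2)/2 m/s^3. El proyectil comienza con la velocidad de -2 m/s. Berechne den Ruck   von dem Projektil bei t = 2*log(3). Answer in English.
From the given jerk equation j(t) = -exp(-t/2)/2, we substitute t = 2*log(3) to get j = -1/6.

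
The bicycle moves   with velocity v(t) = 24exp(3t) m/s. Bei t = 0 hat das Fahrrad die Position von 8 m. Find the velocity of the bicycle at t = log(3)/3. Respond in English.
From the given velocity equation v(t) = 24·exp(3·t), we substitute t = log(3)/3 to get v = 72.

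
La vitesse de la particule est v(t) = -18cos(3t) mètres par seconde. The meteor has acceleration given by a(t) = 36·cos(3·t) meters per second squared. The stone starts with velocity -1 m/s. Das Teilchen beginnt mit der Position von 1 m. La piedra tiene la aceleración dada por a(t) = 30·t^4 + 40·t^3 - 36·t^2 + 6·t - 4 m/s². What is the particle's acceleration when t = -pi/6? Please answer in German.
Um dies zu lösen, müssen wir 1 Ableitung unserer Gleichung für die Geschwindigkeit v(t) = -18·cos(3·t) nehmen. Mit d/dt von v(t) finden wir a(t) = 54·sin(3·t). Aus der Gleichung für die Beschleunigung a(t) = 54·sin(3·t), setzen wir t = -pi/6 ein und erhalten a = -54.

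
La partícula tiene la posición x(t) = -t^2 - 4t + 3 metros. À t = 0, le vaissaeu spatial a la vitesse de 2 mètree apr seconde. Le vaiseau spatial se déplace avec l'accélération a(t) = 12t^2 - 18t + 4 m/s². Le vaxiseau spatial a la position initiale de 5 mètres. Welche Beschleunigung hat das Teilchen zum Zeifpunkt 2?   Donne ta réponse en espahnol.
Debemos derivar nuestra ecuación de la posición x(t) = -t^2 - 4·t + 3 2 veces. Derivando la posición, obtenemos la velocidad: v(t) = -2·t - 4. Tomando d/dt de v(t), encontramos a(t) = -2. Tenemos la aceleración a(t) = -2. Sustituyendo t = 2: a(2) = -2.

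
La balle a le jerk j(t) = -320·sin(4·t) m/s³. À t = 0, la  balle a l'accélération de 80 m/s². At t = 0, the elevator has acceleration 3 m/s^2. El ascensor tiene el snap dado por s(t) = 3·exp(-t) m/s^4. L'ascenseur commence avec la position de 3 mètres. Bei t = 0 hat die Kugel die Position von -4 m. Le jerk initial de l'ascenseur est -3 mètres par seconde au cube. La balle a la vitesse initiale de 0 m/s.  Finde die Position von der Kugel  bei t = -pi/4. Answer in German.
Wir müssen die Stammfunktion unserer Gleichung für den Ruck j(t) = -320·sin(4·t) 3-mal finden. Mit ∫j(t)dt und Anwendung von a(0) = 80, finden wir a(t) = 80·cos(4·t). Die Stammfunktion von der Beschleunigung ist die Geschwindigkeit. Mit v(0) = 0 erhalten wir v(t) = 20·sin(4·t). Durch Integration von der Geschwindigkeit und Verwendung der Anfangsbedingung x(0) = -4, erhalten wir x(t) = 1 - 5·cos(4·t). Wir haben die Position x(t) = 1 - 5·cos(4·t). Durch Einsetzen von t = -pi/4: x(-pi/4) = 6.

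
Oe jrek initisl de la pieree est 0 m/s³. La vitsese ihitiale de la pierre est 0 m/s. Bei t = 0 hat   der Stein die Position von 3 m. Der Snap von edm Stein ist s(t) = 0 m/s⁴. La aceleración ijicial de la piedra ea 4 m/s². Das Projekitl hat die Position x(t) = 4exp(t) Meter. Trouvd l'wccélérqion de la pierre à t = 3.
Pour résoudre ceci, nous devons prendre 2 primitives de notre équation du snap s(t) = 0. En intégrant le snap et en utilisant la condition initiale j(0) = 0, nous obtenons j(t) = 0. La primitive du jerk, avec a(0) = 4, donne l'accélération: a(t) = 4. Nous avons l'accélération a(t) = 4. En substituant t = 3: a(3) = 4.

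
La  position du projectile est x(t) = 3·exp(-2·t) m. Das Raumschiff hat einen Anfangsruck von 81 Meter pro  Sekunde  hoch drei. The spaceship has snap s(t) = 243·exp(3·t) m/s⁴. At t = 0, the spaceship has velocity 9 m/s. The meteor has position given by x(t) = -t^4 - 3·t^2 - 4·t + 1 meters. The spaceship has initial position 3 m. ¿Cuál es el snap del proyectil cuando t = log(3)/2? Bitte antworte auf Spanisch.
Debemos derivar nuestra ecuación de la posición x(t) = 3·exp(-2·t) 4 veces. Tomando d/dt de x(t), encontramos v(t) = -6·exp(-2·t). La derivada de la velocidad da la aceleración: a(t) = 12·exp(-2·t). La derivada de la aceleración da la sacudida: j(t) = -24·exp(-2·t). Derivando la sacudida, obtenemos el snap: s(t) = 48·exp(-2·t). Usando s(t) = 48·exp(-2·t) y sustituyendo t = log(3)/2, encontramos s = 16.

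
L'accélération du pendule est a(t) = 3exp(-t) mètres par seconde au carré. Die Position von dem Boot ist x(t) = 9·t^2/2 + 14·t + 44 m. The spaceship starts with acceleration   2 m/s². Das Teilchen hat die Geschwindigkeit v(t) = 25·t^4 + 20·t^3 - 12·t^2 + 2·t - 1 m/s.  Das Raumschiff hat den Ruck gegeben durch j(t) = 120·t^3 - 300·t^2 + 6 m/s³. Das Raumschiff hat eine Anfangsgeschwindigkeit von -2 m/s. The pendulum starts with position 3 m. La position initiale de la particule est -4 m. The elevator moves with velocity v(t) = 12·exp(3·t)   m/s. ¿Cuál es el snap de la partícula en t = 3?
Para resolver esto, necesitamos tomar 3 derivadas de nuestra ecuación de la velocidad v(t) = 25·t^4 + 20·t^3 - 12·t^2 + 2·t - 1. Tomando d/dt de v(t), encontramos a(t) = 100·t^3 + 60·t^2 - 24·t + 2. Tomando d/dt de a(t), encontramos j(t) = 300·t^2 + 120·t - 24. Derivando la sacudida, obtenemos el snap: s(t) = 600·t + 120. De la ecuación del snap s(t) = 600·t + 120, sustituimos t = 3 para obtener s = 1920.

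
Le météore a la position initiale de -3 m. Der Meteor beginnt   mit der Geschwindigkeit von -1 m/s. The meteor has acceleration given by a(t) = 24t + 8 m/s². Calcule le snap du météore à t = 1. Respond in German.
Wir müssen unsere Gleichung für die Beschleunigung a(t) = 24·t + 8 2-mal ableiten. Durch Ableiten von der Beschleunigung erhalten wir den Ruck: j(t) = 24. Durch Ableiten von dem Ruck erhalten wir den Snap: s(t) = 0. Aus der Gleichung für den Snap s(t) = 0, setzen wir t = 1 ein und erhalten s = 0.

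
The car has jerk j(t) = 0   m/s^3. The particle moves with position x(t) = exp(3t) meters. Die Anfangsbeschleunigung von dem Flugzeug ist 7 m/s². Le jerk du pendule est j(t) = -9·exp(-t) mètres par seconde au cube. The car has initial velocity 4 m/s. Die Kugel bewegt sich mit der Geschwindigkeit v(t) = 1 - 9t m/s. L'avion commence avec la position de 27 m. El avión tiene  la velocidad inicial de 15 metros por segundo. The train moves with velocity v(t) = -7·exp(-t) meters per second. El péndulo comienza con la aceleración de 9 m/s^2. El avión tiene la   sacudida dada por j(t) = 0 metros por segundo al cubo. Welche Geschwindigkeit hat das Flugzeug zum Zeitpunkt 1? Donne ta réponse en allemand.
Wir müssen unsere Gleichung für den Ruck j(t) = 0 2-mal integrieren. Durch Integration von dem Ruck und Verwendung der Anfangsbedingung a(0) = 7, erhalten wir a(t) = 7. Durch Integration von der Beschleunigung und Verwendung der Anfangsbedingung v(0) = 15, erhalten wir v(t) = 7·t + 15. Aus der Gleichung für die Geschwindigkeit v(t) = 7·t + 15, setzen wir t = 1 ein und erhalten v = 22.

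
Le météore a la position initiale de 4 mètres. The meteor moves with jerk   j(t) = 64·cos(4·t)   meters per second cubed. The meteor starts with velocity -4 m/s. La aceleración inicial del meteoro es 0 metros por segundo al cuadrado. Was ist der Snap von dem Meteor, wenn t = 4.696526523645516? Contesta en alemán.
Wir müssen unsere Gleichung für den Ruck j(t) = 64·cos(4·t) 1-mal ableiten. Die Ableitung von dem Ruck ergibt den Snap: s(t) = -256·sin(4·t). Wir haben den Snap s(t) = -256·sin(4·t). Durch Einsetzen von t = 4.696526523645516: s(4.696526523645516) = 16.2322590604978.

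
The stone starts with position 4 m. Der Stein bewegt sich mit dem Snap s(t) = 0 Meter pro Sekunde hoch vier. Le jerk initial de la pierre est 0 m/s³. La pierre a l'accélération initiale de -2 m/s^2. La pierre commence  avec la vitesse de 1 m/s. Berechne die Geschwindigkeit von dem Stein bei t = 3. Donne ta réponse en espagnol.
Debemos encontrar la antiderivada de nuestra ecuación del snap s(t) = 0 3 veces. La integral del snap, con j(0) = 0, da la sacudida: j(t) = 0. La antiderivada de la sacudida, con a(0) = -2, da la aceleración: a(t) = -2. Tomando ∫a(t)dt y aplicando v(0) = 1, encontramos v(t) = 1 - 2·t. Usando v(t) = 1 - 2·t y sustituyendo t = 3, encontramos v = -5.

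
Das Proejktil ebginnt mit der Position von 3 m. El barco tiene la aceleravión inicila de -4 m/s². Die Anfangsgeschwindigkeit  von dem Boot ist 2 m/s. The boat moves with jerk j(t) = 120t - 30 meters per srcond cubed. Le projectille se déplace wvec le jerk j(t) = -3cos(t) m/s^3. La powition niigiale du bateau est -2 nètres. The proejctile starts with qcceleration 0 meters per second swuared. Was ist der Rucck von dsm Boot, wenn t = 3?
Aus der Gleichung für den Ruck j(t) = 120·t - 30, setzen wir t = 3 ein und erhalten j = 330.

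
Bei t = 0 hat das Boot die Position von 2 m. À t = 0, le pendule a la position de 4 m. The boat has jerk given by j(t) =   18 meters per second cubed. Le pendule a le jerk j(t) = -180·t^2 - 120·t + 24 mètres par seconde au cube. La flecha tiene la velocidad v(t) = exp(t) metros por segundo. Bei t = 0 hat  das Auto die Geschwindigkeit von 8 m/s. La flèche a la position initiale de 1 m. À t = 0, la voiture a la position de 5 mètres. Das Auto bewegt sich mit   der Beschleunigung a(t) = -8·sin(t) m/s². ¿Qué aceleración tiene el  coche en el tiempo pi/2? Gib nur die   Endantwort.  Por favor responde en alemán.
Bei t = pi/2, a = -8.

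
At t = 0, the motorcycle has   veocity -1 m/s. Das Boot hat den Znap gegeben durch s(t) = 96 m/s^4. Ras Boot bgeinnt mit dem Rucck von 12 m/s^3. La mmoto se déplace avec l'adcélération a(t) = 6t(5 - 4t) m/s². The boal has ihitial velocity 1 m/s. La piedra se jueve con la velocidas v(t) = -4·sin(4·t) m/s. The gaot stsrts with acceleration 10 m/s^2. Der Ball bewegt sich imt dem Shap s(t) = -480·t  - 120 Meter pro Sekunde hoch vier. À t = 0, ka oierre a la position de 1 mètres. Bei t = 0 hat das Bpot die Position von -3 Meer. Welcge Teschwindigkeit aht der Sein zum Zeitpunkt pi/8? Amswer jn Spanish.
Tenemos la velocidad v(t) = -4·sin(4·t). Sustituyendo t = pi/8: v(pi/8) = -4.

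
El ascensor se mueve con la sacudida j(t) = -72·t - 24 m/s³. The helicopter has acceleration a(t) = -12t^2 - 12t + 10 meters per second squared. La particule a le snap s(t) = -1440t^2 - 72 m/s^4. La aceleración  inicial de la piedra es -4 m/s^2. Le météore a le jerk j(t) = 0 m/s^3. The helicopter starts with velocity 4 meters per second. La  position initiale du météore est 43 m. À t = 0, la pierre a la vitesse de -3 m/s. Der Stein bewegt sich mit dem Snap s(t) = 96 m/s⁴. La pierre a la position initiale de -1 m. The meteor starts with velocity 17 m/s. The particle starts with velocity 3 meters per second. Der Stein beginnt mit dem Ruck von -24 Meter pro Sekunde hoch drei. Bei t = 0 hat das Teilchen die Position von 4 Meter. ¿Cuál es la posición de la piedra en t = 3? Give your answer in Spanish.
Partiendo del snap s(t) = 96, tomamos 4 antiderivadas. Integrando el snap y usando la condición inicial j(0) = -24, obtenemos j(t) = 96·t - 24. La antiderivada de la sacudida, con a(0) = -4, da la aceleración: a(t) = 48·t^2 - 24·t - 4. Tomando ∫a(t)dt y aplicando v(0) = -3, encontramos v(t) = 16·t^3 - 12·t^2 - 4·t - 3. Integrando la velocidad y usando la condición inicial x(0) = -1, obtenemos x(t) = 4·t^4 - 4·t^3 - 2·t^2 - 3·t - 1. Usando x(t) = 4·t^4 - 4·t^3 - 2·t^2 - 3·t - 1 y sustituyendo t = 3, encontramos x = 188.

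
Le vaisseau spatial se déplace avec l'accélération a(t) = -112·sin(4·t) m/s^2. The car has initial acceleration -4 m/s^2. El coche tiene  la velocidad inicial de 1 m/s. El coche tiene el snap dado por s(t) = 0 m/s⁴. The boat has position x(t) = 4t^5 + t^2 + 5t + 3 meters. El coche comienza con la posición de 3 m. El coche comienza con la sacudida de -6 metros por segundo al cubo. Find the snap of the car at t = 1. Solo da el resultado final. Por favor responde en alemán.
s(1) = 0.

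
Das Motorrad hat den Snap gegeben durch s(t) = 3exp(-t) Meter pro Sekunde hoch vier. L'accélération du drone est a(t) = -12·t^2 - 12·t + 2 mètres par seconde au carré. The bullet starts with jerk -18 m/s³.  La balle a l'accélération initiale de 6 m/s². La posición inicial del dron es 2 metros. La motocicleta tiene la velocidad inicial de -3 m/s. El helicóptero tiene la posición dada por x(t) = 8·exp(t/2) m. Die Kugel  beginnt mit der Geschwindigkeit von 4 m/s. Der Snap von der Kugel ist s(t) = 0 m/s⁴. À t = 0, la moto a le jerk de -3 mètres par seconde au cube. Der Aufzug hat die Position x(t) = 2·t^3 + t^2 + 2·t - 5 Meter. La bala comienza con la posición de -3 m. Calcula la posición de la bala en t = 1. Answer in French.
En partant du snap s(t) = 0, nous prenons 4 intégrales. La primitive du snap est le jerk. En utilisant j(0) = -18, nous obtenons j(t) = -18. L'intégrale du jerk est l'accélération. En utilisant a(0) = 6, nous obtenons a(t) = 6 - 18·t. L'intégrale de l'accélération, avec v(0) = 4, donne la vitesse: v(t) = -9·t^2 + 6·t + 4. L'intégrale de la vitesse est la position. En utilisant x(0) = -3, nous obtenons x(t) = -3·t^3 + 3·t^2 + 4·t - 3. De l'équation de la position x(t) = -3·t^3 + 3·t^2 + 4·t - 3, nous substituons t = 1 pour obtenir x = 1.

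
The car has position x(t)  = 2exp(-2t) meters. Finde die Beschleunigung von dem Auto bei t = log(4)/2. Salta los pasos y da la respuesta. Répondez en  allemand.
Die Antwort ist 2.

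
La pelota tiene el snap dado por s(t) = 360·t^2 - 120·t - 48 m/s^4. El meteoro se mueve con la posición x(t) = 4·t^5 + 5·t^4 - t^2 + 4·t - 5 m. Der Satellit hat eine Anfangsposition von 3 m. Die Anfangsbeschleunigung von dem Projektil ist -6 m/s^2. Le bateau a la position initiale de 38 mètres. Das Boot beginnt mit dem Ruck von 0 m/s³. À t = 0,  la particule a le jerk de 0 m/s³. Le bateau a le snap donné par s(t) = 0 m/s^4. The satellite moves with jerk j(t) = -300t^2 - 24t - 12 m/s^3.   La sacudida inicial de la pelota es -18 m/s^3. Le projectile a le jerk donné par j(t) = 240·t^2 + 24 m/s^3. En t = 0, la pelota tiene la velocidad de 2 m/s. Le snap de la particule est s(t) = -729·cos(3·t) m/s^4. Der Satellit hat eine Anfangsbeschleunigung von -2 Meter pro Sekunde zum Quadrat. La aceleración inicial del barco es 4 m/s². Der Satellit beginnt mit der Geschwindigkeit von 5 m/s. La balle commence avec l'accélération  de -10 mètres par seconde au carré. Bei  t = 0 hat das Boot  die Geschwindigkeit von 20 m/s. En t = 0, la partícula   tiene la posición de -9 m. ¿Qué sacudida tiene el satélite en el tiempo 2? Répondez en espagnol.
Usando j(t) = -300·t^2 - 24·t - 12 y sustituyendo t = 2, encontramos j = -1260.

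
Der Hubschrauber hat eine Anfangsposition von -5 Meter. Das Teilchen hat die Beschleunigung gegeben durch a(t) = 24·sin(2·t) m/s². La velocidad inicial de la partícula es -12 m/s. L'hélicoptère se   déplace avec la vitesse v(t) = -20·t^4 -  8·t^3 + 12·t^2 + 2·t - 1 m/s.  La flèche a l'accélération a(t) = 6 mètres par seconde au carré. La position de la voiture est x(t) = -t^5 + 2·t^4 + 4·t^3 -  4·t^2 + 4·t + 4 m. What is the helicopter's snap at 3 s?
We must differentiate our velocity equation v(t) = -20·t^4 - 8·t^3 + 12·t^2 + 2·t - 1 3 times. Taking d/dt of v(t), we find a(t) = -80·t^3 - 24·t^2 + 24·t + 2. The derivative of acceleration gives jerk: j(t) = -240·t^2 - 48·t + 24. The derivative of jerk gives snap: s(t) = -480·t - 48. We have snap s(t) = -480·t - 48. Substituting t = 3: s(3) = -1488.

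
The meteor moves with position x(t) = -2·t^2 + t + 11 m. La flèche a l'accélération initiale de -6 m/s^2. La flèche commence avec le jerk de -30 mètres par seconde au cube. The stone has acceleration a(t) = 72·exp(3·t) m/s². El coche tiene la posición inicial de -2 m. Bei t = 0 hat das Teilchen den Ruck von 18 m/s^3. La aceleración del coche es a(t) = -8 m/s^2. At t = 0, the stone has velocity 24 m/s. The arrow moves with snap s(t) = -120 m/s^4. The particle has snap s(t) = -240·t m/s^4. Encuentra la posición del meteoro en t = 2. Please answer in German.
Wir haben die Position x(t) = -2·t^2 + t + 11. Durch Einsetzen von t = 2: x(2) = 5.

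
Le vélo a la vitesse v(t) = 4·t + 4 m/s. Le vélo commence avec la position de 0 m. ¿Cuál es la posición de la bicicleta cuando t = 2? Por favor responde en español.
Necesitamos integrar nuestra ecuación de la velocidad v(t) = 4·t + 4 1 vez. La antiderivada de la velocidad es la posición. Usando x(0) = 0, obtenemos x(t) = 2·t^2 + 4·t. Usando x(t) = 2·t^2 + 4·t y sustituyendo t = 2, encontramos x = 16.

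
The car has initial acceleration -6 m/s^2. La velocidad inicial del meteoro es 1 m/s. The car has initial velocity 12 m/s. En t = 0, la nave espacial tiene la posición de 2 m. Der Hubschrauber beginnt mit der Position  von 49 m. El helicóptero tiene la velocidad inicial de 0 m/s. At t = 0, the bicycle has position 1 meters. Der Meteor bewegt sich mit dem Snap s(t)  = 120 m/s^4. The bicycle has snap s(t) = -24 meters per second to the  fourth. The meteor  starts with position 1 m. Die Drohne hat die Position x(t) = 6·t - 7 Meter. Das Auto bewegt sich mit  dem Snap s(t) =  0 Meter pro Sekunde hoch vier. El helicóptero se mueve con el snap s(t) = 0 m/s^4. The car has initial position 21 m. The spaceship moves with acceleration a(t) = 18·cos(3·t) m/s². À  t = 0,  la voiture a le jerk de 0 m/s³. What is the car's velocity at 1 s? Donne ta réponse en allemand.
Um dies zu lösen, müssen wir 3 Integrale unserer Gleichung für den Snap s(t) = 0 finden. Die Stammfunktion von dem Snap, mit j(0) = 0, ergibt den Ruck: j(t) = 0. Die Stammfunktion von dem Ruck ist die Beschleunigung. Mit a(0) = -6 erhalten wir a(t) = -6. Durch Integration von der Beschleunigung und Verwendung der Anfangsbedingung v(0) = 12, erhalten wir v(t) = 12 - 6·t. Aus der Gleichung für die Geschwindigkeit v(t) = 12 - 6·t, setzen wir t = 1 ein und erhalten v = 6.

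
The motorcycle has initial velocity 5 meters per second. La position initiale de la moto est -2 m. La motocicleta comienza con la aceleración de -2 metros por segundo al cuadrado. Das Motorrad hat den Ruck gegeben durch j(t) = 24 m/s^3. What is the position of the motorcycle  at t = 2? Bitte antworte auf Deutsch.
Wir müssen das Integral unserer Gleichung für den Ruck j(t) = 24 3-mal finden. Die Stammfunktion von dem Ruck, mit a(0) = -2, ergibt die Beschleunigung: a(t) = 24·t - 2. Durch Integration von der Beschleunigung und Verwendung der Anfangsbedingung v(0) = 5, erhalten wir v(t) = 12·t^2 - 2·t + 5. Durch Integration von der Geschwindigkeit und Verwendung der Anfangsbedingung x(0) = -2, erhalten wir x(t) = 4·t^3 - t^2 + 5·t - 2. Wir haben die Position x(t) = 4·t^3 - t^2 + 5·t - 2. Durch Einsetzen von t = 2: x(2) = 36.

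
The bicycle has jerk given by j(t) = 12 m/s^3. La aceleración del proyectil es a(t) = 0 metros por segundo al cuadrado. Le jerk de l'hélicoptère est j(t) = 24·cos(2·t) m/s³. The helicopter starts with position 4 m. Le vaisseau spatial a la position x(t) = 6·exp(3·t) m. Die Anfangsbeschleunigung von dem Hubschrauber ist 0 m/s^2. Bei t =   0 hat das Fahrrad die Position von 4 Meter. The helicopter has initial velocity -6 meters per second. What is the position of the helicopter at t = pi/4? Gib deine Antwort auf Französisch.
Pour résoudre ceci, nous devons prendre 3 primitives de notre équation du jerk j(t) = 24·cos(2·t). La primitive du jerk est l'accélération. En utilisant a(0) = 0, nous obtenons a(t) = 12·sin(2·t). L'intégrale de l'accélération est la vitesse. En utilisant v(0) = -6, nous obtenons v(t) = -6·cos(2·t). En intégrant la vitesse et en utilisant la condition initiale x(0) = 4, nous obtenons x(t) = 4 - 3·sin(2·t). En utilisant x(t) = 4 - 3·sin(2·t) et en substituant t = pi/4, nous trouvons x = 1.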